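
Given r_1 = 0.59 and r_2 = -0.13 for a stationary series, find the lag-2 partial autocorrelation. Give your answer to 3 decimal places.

φ_{22} = (r_2 − r_1²) / (1 − r_1²)
r_1² = (0.59)² = 0.3481
Numerator = -0.13 − 0.3481 = -0.4781; denominator = 1 − 0.3481 = 0.6519
φ_{22} = -0.4781 / 0.6519 = -0.733

-0.733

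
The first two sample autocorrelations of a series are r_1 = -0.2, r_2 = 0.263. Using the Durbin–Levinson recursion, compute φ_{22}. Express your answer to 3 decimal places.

φ_{22} = (r_2 − r_1²) / (1 − r_1²)
r_1² = (-0.2)² = 0.04
Numerator = 0.263 − 0.0400 = 0.2230; denominator = 1 − 0.0400 = 0.9600
φ_{22} = 0.2230 / 0.9600 = 0.232

0.232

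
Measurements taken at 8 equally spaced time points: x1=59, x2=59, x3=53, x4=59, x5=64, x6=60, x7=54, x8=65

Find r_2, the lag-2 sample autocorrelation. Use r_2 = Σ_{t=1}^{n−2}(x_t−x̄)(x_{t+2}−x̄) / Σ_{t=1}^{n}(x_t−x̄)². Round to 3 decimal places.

-0.399

Mean x̄ = (59 + 59 + 53 + 59 + 64 + 60 + 54 + 65)/8 = 59.1250
Deviations from mean: -0.1250, -0.1250, -6.1250, -0.1250, 4.8750, 0.8750, -5.1250, 5.8750
Σ(x_t−x̄)(x_{t+2}−x̄) = (0.7656) + (0.0156) + (-29.8594) + (-0.1094) + (-24.9844) + (5.1406) = -49.0313
Denominator Σ(x_t−x̄)² = 122.8750
r_2 = -49.0313 / 122.8750 = -0.399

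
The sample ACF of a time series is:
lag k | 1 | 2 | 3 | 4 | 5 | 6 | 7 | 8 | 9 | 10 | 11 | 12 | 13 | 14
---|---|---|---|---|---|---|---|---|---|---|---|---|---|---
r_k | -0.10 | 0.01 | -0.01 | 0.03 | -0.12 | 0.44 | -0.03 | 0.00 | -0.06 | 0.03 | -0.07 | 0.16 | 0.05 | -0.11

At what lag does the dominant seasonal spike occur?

The largest autocorrelation is r_6 = 0.44, with a weaker echo at lag 12 (0.16); the remaining lags stay at or below 0.05.
The dominant spike at lag 6 indicates a seasonal period of 6.

6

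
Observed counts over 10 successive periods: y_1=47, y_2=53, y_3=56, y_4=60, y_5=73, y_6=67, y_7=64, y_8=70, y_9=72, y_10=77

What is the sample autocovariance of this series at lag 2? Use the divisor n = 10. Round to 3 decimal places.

19.258

Mean ȳ = (47 + 53 + 56 + 60 + 73 + 67 + 64 + 70 + 72 + 77)/10 = 63.9000
Σ_{t=1}^{8}(y_t−ȳ)(y_{t+2}−ȳ) = 192.5800
γ_2 = 192.5800 / 10 = 19.258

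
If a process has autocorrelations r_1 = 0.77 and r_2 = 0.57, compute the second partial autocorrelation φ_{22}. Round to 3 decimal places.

-0.056

φ_{22} = (r_2 − r_1²) / (1 − r_1²)
r_1² = (0.77)² = 0.5929
Numerator = 0.57 − 0.5929 = -0.0229; denominator = 1 − 0.5929 = 0.4071
φ_{22} = -0.0229 / 0.4071 = -0.056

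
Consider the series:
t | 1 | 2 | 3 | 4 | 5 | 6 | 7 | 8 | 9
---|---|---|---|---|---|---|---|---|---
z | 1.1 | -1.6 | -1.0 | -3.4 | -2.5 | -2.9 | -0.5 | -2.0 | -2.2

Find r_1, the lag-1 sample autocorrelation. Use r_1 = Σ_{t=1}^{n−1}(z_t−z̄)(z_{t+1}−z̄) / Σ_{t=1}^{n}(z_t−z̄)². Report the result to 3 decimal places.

Mean z̄ = (1.1 − 1.6 − 1.0 − 3.4 − 2.5 − 2.9 − 0.5 − 2.0 − 2.2)/9 = -1.6667
Numerator Σ_{t=1}^{8}(z_t−z̄)(z_{t+1}−z̄) = -0.1044
Denominator Σ(z_t−z̄)² = 15.0800
r_1 = -0.1044 / 15.0800 = -0.007

-0.007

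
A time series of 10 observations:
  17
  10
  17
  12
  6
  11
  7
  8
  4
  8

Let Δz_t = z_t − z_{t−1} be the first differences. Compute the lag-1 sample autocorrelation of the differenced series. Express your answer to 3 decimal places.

-0.603

First differences Δz: -7, 7, -5, -6, 5, -4, 1, -4, 4
Mean of differences = -1.0000
Numerator Σ(Δz_t−Δz̄)(Δz_{t+1}−Δz̄) = -135.0000
Denominator Σ(Δz_t−Δz̄)² = 224.0000
r_1(Δz) = -135.0000 / 224.0000 = -0.603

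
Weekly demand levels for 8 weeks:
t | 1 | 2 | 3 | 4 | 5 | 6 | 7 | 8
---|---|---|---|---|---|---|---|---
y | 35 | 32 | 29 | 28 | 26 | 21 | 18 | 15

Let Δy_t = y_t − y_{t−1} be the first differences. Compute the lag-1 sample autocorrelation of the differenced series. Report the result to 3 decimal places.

-0.018

First differences Δy: -3, -3, -1, -2, -5, -3, -3
Mean of differences = -2.8571
Numerator Σ(Δy_t−Δȳ)(Δy_{t+1}−Δȳ) = -0.1633
Denominator Σ(Δy_t−Δȳ)² = 8.8571
r_1(Δy) = -0.1633 / 8.8571 = -0.018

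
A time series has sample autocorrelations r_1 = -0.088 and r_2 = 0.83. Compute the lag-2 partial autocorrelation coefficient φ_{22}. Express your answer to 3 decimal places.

0.829

φ_{22} = (r_2 − r_1²) / (1 − r_1²)
r_1² = (-0.088)² = 0.007744
Numerator = 0.83 − 0.0077 = 0.8223; denominator = 1 − 0.0077 = 0.9923
φ_{22} = 0.8223 / 0.9923 = 0.829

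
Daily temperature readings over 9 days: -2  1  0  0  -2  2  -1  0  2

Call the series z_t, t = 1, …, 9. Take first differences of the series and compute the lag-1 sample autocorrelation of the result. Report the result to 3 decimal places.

First differences Δz: 3, -1, 0, -2, 4, -3, 1, 2
Mean of differences = 0.5000
Numerator Σ(Δz_t−Δz̄)(Δz_{t+1}−Δz̄) = -23.7500
Denominator Σ(Δz_t−Δz̄)² = 42.0000
r_1(Δz) = -23.7500 / 42.0000 = -0.565

-0.565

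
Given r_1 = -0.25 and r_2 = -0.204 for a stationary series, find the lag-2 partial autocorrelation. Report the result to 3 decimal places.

-0.284

φ_{22} = (r_2 − r_1²) / (1 − r_1²)
r_1² = (-0.25)² = 0.0625
Numerator = -0.204 − 0.0625 = -0.2665; denominator = 1 − 0.0625 = 0.9375
φ_{22} = -0.2665 / 0.9375 = -0.284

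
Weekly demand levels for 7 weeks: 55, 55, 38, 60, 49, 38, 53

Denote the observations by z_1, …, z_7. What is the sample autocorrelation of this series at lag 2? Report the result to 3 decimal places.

-0.273

Mean z̄ = (55 + 55 + 38 + 60 + 49 + 38 + 53)/7 = 49.7143
Σ(z_t−z̄)(z_{t+2}−z̄) = (-61.9184) + (54.3673) + (8.3673) + (-120.4898) + (-2.3469) = -122.0204
Denominator Σ(z_t−z̄)² = 447.4286
r_2 = -122.0204 / 447.4286 = -0.273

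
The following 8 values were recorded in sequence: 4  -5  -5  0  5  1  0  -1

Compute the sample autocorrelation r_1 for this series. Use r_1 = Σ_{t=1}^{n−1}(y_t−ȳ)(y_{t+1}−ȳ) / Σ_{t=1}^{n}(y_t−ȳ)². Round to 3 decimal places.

0.102

Mean ȳ = (4 − 5 − 5 + 0 + 5 + 1 + 0 − 1)/8 = -0.1250
Deviations from mean: 4.1250, -4.8750, -4.8750, 0.1250, 5.1250, 1.1250, 0.1250, -0.8750
Numerator Σ_{t=1}^{7}(y_t−ȳ)(y_{t+1}−ȳ) = 9.4844
Denominator Σ(y_t−ȳ)² = 92.8750
r_1 = 9.4844 / 92.8750 = 0.102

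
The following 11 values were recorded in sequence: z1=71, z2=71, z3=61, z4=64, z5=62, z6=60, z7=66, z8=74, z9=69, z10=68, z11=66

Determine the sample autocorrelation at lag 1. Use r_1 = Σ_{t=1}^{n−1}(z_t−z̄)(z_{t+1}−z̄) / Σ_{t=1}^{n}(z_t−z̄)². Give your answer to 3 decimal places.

0.348

Mean z̄ = (71 + 71 + 61 + 64 + 62 + 60 + 66 + 74 + 69 + 68 + 66)/11 = 66.5455
Numerator Σ_{t=1}^{10}(z_t−z̄)(z_{t+1}−z̄) = 71.1570
Denominator Σ(z_t−z̄)² = 204.7273
r_1 = 71.1570 / 204.7273 = 0.348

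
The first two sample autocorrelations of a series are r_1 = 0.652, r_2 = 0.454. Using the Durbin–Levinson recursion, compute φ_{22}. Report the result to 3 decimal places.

φ_{22} = (r_2 − r_1²) / (1 − r_1²)
r_1² = (0.652)² = 0.425104
Numerator = 0.454 − 0.4251 = 0.0289; denominator = 1 − 0.4251 = 0.5749
φ_{22} = 0.0289 / 0.5749 = 0.050

0.050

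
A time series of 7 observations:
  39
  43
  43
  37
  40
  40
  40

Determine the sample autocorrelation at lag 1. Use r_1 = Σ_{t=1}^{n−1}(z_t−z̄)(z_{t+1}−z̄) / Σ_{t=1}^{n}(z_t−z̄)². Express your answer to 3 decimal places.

-0.144

Mean z̄ = (39 + 43 + 43 + 37 + 40 + 40 + 40)/7 = 40.2857
Deviations from mean: -1.2857, 2.7143, 2.7143, -3.2857, -0.2857, -0.2857, -0.2857
Σ(z_t−z̄)(z_{t+1}−z̄) = (-3.4898) + (7.3673) + (-8.9184) + (0.9388) + (0.0816) + (0.0816) = -3.9388
Denominator Σ(z_t−z̄)² = 27.4286
r_1 = -3.9388 / 27.4286 = -0.144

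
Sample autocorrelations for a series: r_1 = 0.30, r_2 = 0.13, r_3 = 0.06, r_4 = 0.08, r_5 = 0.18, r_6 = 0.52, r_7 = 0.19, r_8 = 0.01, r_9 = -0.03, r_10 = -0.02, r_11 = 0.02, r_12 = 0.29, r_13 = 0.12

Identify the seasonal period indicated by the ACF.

6

The largest autocorrelation is r_6 = 0.52; the remaining lags stay at or below 0.30. The elevated value at lag 1 (0.30), dropping to 0.13 at lag 2, reflects decaying short-term dependence rather than seasonality.
The dominant spike at lag 6 indicates a seasonal period of 6.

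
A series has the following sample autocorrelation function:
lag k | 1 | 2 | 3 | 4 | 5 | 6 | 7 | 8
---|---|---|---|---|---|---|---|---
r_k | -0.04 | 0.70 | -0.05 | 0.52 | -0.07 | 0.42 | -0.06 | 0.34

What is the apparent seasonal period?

The largest autocorrelation is r_2 = 0.70, with weaker echoes at lags 4 (0.52), 6 (0.42) and 8 (0.34); the remaining lags stay at or below -0.04.
The dominant spike at lag 2 indicates a seasonal period of 2.

2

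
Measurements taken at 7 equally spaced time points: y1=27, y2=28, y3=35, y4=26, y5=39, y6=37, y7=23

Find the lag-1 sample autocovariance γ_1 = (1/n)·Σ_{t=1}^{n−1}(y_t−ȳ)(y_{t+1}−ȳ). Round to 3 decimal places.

Mean ȳ = (27 + 28 + 35 + 26 + 39 + 37 + 23)/7 = 30.7143
Deviations: -3.7143, -2.7143, 4.2857, -4.7143, 8.2857, 6.2857, -7.7143
Σ_{t=1}^{6}(y_t−ȳ)(y_{t+1}−ȳ) = -57.2245
γ_1 = -57.2245 / 7 = -8.175

-8.175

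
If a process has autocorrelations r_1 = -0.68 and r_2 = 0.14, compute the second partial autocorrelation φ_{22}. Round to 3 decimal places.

-0.600

φ_{22} = (r_2 − r_1²) / (1 − r_1²)
r_1² = (-0.68)² = 0.4624
Numerator = 0.14 − 0.4624 = -0.3224; denominator = 1 − 0.4624 = 0.5376
φ_{22} = -0.3224 / 0.5376 = -0.600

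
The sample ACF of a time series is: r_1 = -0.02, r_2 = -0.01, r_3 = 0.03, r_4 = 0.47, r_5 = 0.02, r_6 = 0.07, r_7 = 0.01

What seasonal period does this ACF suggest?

The largest autocorrelation is r_4 = 0.47; the remaining lags stay at or below 0.07.
The dominant spike at lag 4 indicates a seasonal period of 4.

4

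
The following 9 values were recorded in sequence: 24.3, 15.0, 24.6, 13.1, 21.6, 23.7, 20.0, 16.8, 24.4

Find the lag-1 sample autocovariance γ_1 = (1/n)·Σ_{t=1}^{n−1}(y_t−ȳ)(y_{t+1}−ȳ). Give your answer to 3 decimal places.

-10.397

Mean ȳ = (24.3 + 15.0 + 24.6 + 13.1 + 21.6 + 23.7 + 20.0 + 16.8 + 24.4)/9 = 20.3889
Σ_{t=1}^{8}(y_t−ȳ)(y_{t+1}−ȳ) = -93.5690
γ_1 = -93.5690 / 9 = -10.397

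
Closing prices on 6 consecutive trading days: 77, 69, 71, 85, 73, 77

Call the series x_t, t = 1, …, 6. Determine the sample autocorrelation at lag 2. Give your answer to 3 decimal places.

Mean x̄ = (77 + 69 + 71 + 85 + 73 + 77)/6 = 75.3333
Deviations from mean: 1.6667, -6.3333, -4.3333, 9.6667, -2.3333, 1.6667
Numerator Σ_{t=1}^{4}(x_t−x̄)(x_{t+2}−x̄) = -42.2222
Denominator Σ(x_t−x̄)² = 163.3333
r_2 = -42.2222 / 163.3333 = -0.259

-0.259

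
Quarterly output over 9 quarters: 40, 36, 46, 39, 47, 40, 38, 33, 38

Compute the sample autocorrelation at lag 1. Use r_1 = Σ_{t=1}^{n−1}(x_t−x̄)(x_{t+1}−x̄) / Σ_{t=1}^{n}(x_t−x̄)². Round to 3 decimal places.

Mean x̄ = (40 + 36 + 46 + 39 + 47 + 40 + 38 + 33 + 38)/9 = 39.6667
Numerator Σ_{t=1}^{8}(x_t−x̄)(x_{t+1}−x̄) = -9.4444
Denominator Σ(x_t−x̄)² = 158.0000
r_1 = -9.4444 / 158.0000 = -0.060

-0.060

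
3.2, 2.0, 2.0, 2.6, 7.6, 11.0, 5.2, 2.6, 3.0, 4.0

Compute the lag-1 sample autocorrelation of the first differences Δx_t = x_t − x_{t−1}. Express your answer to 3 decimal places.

First differences Δx: -1.2, 0.0, 0.6, 5.0, 3.4, -5.8, -2.6, 0.4, 1.0
Mean of differences = 0.0889
Numerator Σ(Δx_t−Δx̄)(Δx_{t+1}−Δx̄) = 14.6232
Denominator Σ(Δx_t−Δx̄)² = 79.8489
r_1(Δx) = 14.6232 / 79.8489 = 0.183

0.183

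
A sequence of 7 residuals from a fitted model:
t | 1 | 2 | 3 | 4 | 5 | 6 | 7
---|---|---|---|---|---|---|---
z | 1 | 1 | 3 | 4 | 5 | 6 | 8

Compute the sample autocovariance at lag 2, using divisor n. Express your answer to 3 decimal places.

Mean z̄ = (1 + 1 + 3 + 4 + 5 + 6 + 8)/7 = 4.0000
Σ_{t=1}^{5}(z_t−z̄)(z_{t+2}−z̄) = 6.0000
γ_2 = 6.0000 / 7 = 0.857

0.857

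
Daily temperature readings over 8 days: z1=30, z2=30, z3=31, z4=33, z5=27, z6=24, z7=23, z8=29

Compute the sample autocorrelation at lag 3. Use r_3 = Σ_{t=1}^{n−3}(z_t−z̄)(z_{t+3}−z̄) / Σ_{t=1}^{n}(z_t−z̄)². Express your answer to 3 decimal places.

-0.381

Mean z̄ = (30 + 30 + 31 + 33 + 27 + 24 + 23 + 29)/8 = 28.3750
Deviations from mean: 1.6250, 1.6250, 2.6250, 4.6250, -1.3750, -4.3750, -5.3750, 0.6250
Numerator Σ_{t=1}^{5}(z_t−z̄)(z_{t+3}−z̄) = -31.9219
Denominator Σ(z_t−z̄)² = 83.8750
r_3 = -31.9219 / 83.8750 = -0.381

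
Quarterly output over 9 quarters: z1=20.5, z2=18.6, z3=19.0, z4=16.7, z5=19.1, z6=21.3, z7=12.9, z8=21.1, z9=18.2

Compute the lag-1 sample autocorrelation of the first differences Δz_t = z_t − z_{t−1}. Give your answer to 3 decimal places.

-0.680

First differences Δz: -1.9, 0.4, -2.3, 2.4, 2.2, -8.4, 8.2, -2.9
Mean of differences = -0.2875
Numerator Σ(Δz_t−Δz̄)(Δz_{t+1}−Δz̄) = -112.4239
Denominator Σ(Δz_t−Δz̄)² = 165.2088
r_1(Δz) = -112.4239 / 165.2088 = -0.680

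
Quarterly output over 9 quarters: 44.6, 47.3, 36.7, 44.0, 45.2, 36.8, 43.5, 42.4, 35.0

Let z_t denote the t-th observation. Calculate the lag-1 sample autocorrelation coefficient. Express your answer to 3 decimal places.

-0.289

Mean z̄ = (44.6 + 47.3 + 36.7 + 44.0 + 45.2 + 36.8 + 43.5 + 42.4 + 35.0)/9 = 41.7222
Numerator Σ_{t=1}^{8}(z_t−z̄)(z_{t+1}−z̄) = -44.6994
Denominator Σ(z_t−z̄)² = 154.9356
r_1 = -44.6994 / 154.9356 = -0.289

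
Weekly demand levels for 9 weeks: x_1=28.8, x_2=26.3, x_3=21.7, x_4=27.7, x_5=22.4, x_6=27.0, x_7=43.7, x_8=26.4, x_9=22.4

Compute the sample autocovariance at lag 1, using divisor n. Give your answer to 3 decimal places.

Mean x̄ = (28.8 + 26.3 + 21.7 + 27.7 + 22.4 + 27.0 + 43.7 + 26.4 + 22.4)/9 = 27.3778
Σ_{t=1}^{8}(x_t−x̄)(x_{t+1}−x̄) = -14.2249
γ_1 = -14.2249 / 9 = -1.581

-1.581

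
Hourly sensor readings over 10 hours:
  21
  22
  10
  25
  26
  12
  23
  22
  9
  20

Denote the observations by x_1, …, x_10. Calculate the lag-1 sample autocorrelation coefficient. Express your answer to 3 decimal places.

Mean x̄ = (21 + 22 + 10 + 25 + 26 + 12 + 23 + 22 + 9 + 20)/10 = 19.0000
Numerator Σ_{t=1}^{9}(x_t−x̄)(x_{t+1}−x̄) = -138.0000
Denominator Σ(x_t−x̄)² = 354.0000
r_1 = -138.0000 / 354.0000 = -0.390

-0.390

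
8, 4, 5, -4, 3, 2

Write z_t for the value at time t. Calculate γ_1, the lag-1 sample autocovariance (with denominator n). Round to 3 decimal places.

Mean z̄ = (8 + 4 + 5 − 4 + 3 + 2)/6 = 3.0000
Deviations: 5.0000, 1.0000, 2.0000, -7.0000, 0.0000, -1.0000
Σ_{t=1}^{5}(z_t−z̄)(z_{t+1}−z̄) = -7.0000
γ_1 = -7.0000 / 6 = -1.167

-1.167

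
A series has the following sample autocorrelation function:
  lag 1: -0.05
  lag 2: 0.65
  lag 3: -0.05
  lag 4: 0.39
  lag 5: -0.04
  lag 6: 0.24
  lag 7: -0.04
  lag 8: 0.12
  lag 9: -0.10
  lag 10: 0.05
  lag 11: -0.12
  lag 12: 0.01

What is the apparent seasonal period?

The largest autocorrelation is r_2 = 0.65, with weaker echoes at lags 4 (0.39) and 6 (0.24); the remaining lags stay at or below 0.12.
The dominant spike at lag 2 indicates a seasonal period of 2.

2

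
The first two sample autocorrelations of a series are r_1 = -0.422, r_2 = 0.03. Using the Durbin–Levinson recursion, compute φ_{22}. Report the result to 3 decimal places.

φ_{22} = (r_2 − r_1²) / (1 − r_1²)
r_1² = (-0.422)² = 0.178084
Numerator = 0.03 − 0.1781 = -0.1481; denominator = 1 − 0.1781 = 0.8219
φ_{22} = -0.1481 / 0.8219 = -0.180

-0.180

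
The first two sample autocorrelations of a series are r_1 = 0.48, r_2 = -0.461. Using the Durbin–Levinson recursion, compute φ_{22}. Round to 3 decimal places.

φ_{22} = (r_2 − r_1²) / (1 − r_1²)
r_1² = (0.48)² = 0.2304
Numerator = -0.461 − 0.2304 = -0.6914; denominator = 1 − 0.2304 = 0.7696
φ_{22} = -0.6914 / 0.7696 = -0.898

-0.898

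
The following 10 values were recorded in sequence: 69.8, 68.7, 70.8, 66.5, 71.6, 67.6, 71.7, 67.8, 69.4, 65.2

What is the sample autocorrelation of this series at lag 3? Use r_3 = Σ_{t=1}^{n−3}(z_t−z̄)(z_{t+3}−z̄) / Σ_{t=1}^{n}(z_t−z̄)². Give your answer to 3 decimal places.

Mean z̄ = (69.8 + 68.7 + 70.8 + 66.5 + 71.6 + 67.6 + 71.7 + 67.8 + 69.4 + 65.2)/10 = 68.9100
Numerator Σ_{t=1}^{7}(z_t−z̄)(z_{t+3}−z̄) = -25.8883
Denominator Σ(z_t−z̄)² = 42.1890
r_3 = -25.8883 / 42.1890 = -0.614

-0.614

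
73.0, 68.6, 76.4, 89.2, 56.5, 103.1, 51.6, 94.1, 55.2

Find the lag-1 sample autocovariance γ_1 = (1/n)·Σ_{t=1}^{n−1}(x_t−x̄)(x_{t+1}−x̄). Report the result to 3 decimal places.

-247.821

Mean x̄ = (73.0 + 68.6 + 76.4 + 89.2 + 56.5 + 103.1 + 51.6 + 94.1 + 55.2)/9 = 74.1889
Σ_{t=1}^{8}(x_t−x̄)(x_{t+1}−x̄) = -2230.3868
γ_1 = -2230.3868 / 9 = -247.821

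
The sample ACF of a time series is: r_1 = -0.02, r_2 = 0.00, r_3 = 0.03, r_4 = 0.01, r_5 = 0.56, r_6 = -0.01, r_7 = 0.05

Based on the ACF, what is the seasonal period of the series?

5

The largest autocorrelation is r_5 = 0.56; the remaining lags stay at or below 0.05.
The dominant spike at lag 5 indicates a seasonal period of 5.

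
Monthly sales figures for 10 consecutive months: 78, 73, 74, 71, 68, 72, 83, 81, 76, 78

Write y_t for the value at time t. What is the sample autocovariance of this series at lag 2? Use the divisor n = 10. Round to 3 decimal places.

-2.392

Mean ȳ = (78 + 73 + 74 + 71 + 68 + 72 + 83 + 81 + 76 + 78)/10 = 75.4000
Σ_{t=1}^{8}(y_t−ȳ)(y_{t+2}−ȳ) = -23.9200
γ_2 = -23.9200 / 10 = -2.392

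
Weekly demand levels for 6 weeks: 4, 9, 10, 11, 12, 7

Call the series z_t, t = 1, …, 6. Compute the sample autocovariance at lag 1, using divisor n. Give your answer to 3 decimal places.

Mean z̄ = (4 + 9 + 10 + 11 + 12 + 7)/6 = 8.8333
Deviations: -4.8333, 0.1667, 1.1667, 2.1667, 3.1667, -1.8333
Σ_{t=1}^{5}(z_t−z̄)(z_{t+1}−z̄) = 2.9722
γ_1 = 2.9722 / 6 = 0.495

0.495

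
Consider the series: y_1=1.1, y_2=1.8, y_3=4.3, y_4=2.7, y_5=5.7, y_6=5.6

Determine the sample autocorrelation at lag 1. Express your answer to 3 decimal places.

Mean ȳ = (1.1 + 1.8 + 4.3 + 2.7 + 5.7 + 5.6)/6 = 3.5333
Deviations from mean: -2.4333, -1.7333, 0.7667, -0.8333, 2.1667, 2.0667
Σ(y_t−ȳ)(y_{t+1}−ȳ) = (4.2178) + (-1.3289) + (-0.6389) + (-1.8056) + (4.4778) = 4.9222
Denominator Σ(y_t−ȳ)² = 19.1733
r_1 = 4.9222 / 19.1733 = 0.257

0.257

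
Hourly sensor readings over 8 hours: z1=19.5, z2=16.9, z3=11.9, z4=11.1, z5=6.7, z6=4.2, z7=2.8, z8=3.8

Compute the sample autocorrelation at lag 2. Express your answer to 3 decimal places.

0.254

Mean z̄ = (19.5 + 16.9 + 11.9 + 11.1 + 6.7 + 4.2 + 2.8 + 3.8)/8 = 9.6125
Σ(z_t−z̄)(z_{t+2}−z̄) = (22.6177) + (10.8402) + (-6.6623) + (-8.0511) + (19.8414) + (31.4602) = 70.0459
Denominator Σ(z_t−z̄)² = 276.2888
r_2 = 70.0459 / 276.2888 = 0.254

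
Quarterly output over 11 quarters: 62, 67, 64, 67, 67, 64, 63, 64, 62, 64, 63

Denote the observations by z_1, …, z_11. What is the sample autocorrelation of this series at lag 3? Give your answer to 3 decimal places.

-0.044

Mean z̄ = (62 + 67 + 64 + 67 + 67 + 64 + 63 + 64 + 62 + 64 + 63)/11 = 64.2727
Numerator Σ_{t=1}^{8}(z_t−z̄)(z_{t+3}−z̄) = -1.5868
Denominator Σ(z_t−z̄)² = 36.1818
r_3 = -1.5868 / 36.1818 = -0.044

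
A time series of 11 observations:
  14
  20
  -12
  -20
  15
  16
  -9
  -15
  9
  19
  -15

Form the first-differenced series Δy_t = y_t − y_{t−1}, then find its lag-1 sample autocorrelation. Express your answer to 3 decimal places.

-0.065

First differences Δy: 6, -32, -8, 35, 1, -25, -6, 24, 10, -34
Mean of differences = -2.9000
Numerator Σ(Δy_t−Δȳ)(Δy_{t+1}−Δȳ) = -311.3100
Denominator Σ(Δy_t−Δȳ)² = 4758.9000
r_1(Δy) = -311.3100 / 4758.9000 = -0.065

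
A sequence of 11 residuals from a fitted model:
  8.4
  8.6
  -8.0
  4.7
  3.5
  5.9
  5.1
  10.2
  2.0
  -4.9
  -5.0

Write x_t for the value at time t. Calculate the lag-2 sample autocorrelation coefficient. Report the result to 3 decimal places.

-0.210

Mean x̄ = (8.4 + 8.6 − 8.0 + 4.7 + 3.5 + 5.9 + 5.1 + 10.2 + 2.0 − 4.9 − 5.0)/11 = 2.7727
Numerator Σ_{t=1}^{9}(x_t−x̄)(x_{t+2}−x̄) = -79.0579
Denominator Σ(x_t−x̄)² = 376.1618
r_2 = -79.0579 / 376.1618 = -0.210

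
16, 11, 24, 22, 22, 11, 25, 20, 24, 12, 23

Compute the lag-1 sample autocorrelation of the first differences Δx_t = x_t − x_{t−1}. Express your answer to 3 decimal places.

-0.633

First differences Δx: -5, 13, -2, 0, -11, 14, -5, 4, -12, 11
Mean of differences = 0.7000
Numerator Σ(Δx_t−Δx̄)(Δx_{t+1}−Δx̄) = -516.1900
Denominator Σ(Δx_t−Δx̄)² = 816.1000
r_1(Δx) = -516.1900 / 816.1000 = -0.633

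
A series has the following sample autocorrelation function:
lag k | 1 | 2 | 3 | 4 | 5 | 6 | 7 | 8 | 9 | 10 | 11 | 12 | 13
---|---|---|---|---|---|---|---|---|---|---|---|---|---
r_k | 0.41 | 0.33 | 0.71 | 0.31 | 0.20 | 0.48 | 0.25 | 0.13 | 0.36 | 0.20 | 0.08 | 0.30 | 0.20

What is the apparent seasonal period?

The largest autocorrelation is r_3 = 0.71, with a weaker echo at lag 6 (0.48); the remaining lags stay at or below 0.41. The elevated value at lag 1 (0.41), dropping to 0.33 at lag 2, reflects decaying short-term dependence rather than seasonality.
The dominant spike at lag 3 indicates a seasonal period of 3.

3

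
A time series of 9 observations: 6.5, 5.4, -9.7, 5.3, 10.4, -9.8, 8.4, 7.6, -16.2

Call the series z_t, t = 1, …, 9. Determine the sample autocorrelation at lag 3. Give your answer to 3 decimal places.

0.589

Mean z̄ = (6.5 + 5.4 − 9.7 + 5.3 + 10.4 − 9.8 + 8.4 + 7.6 − 16.2)/9 = 0.8778
Numerator Σ_{t=1}^{6}(z_t−z̄)(z_{t+3}−z̄) = 460.4996
Denominator Σ(z_t−z̄)² = 781.6156
r_3 = 460.4996 / 781.6156 = 0.589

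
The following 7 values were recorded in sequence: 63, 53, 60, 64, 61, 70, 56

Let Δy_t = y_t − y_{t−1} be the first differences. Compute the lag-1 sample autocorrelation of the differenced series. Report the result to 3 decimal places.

First differences Δy: -10, 7, 4, -3, 9, -14
Mean of differences = -1.1667
Numerator Σ(Δy_t−Δȳ)(Δy_{t+1}−Δȳ) = -188.5278
Denominator Σ(Δy_t−Δȳ)² = 442.8333
r_1(Δy) = -188.5278 / 442.8333 = -0.426

-0.426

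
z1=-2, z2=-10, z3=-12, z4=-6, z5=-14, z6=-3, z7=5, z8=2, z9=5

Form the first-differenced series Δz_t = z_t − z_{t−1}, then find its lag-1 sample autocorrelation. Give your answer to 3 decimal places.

First differences Δz: -8, -2, 6, -8, 11, 8, -3, 3
Mean of differences = 0.8750
Numerator Σ(Δz_t−Δz̄)(Δz_{t+1}−Δz̄) = -88.2656
Denominator Σ(Δz_t−Δz̄)² = 364.8750
r_1(Δz) = -88.2656 / 364.8750 = -0.242

-0.242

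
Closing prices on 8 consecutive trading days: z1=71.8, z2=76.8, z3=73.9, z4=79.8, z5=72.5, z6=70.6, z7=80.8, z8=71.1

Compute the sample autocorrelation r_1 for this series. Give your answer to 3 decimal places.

-0.546

Mean z̄ = (71.8 + 76.8 + 73.9 + 79.8 + 72.5 + 70.6 + 80.8 + 71.1)/8 = 74.6625
Deviations from mean: -2.8625, 2.1375, -0.7625, 5.1375, -2.1625, -4.0625, 6.1375, -3.5625
Σ(z_t−z̄)(z_{t+1}−z̄) = (-6.1186) + (-1.6298) + (-3.9173) + (-11.1098) + (8.7852) + (-24.9336) + (-21.8648) = -60.7889
Denominator Σ(z_t−z̄)² = 111.2788
r_1 = -60.7889 / 111.2788 = -0.546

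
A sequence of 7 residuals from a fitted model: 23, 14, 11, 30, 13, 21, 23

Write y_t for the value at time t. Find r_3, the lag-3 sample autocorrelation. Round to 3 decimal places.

0.350

Mean ȳ = (23 + 14 + 11 + 30 + 13 + 21 + 23)/7 = 19.2857
Deviations from mean: 3.7143, -5.2857, -8.2857, 10.7143, -6.2857, 1.7143, 3.7143
Numerator Σ_{t=1}^{4}(y_t−ȳ)(y_{t+3}−ȳ) = 98.6122
Denominator Σ(y_t−ȳ)² = 281.4286
r_3 = 98.6122 / 281.4286 = 0.350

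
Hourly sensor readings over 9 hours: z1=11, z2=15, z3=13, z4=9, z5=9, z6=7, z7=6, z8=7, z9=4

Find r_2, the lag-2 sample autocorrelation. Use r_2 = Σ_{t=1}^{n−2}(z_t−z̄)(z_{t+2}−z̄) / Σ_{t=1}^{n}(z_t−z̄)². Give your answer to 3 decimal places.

0.276

Mean z̄ = (11 + 15 + 13 + 9 + 9 + 7 + 6 + 7 + 4)/9 = 9.0000
Σ(z_t−z̄)(z_{t+2}−z̄) = (8.0000) + (0.0000) + (0.0000) + (0.0000) + (0.0000) + (4.0000) + (15.0000) = 27.0000
Denominator Σ(z_t−z̄)² = 98.0000
r_2 = 27.0000 / 98.0000 = 0.276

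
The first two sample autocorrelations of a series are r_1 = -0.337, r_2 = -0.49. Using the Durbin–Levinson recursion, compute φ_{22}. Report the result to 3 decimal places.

-0.681

φ_{22} = (r_2 − r_1²) / (1 − r_1²)
r_1² = (-0.337)² = 0.113569
Numerator = -0.49 − 0.1136 = -0.6036; denominator = 1 − 0.1136 = 0.8864
φ_{22} = -0.6036 / 0.8864 = -0.681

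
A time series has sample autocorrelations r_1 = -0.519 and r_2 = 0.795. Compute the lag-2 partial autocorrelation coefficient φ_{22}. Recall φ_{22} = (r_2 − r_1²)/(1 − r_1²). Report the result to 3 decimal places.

0.719

φ_{22} = (r_2 − r_1²) / (1 − r_1²)
r_1² = (-0.519)² = 0.269361
Numerator = 0.795 − 0.2694 = 0.5256; denominator = 1 − 0.2694 = 0.7306
φ_{22} = 0.5256 / 0.7306 = 0.719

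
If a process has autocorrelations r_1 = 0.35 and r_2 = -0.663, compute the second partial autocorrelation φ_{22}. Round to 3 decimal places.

φ_{22} = (r_2 − r_1²) / (1 − r_1²)
r_1² = (0.35)² = 0.1225
Numerator = -0.663 − 0.1225 = -0.7855; denominator = 1 − 0.1225 = 0.8775
φ_{22} = -0.7855 / 0.8775 = -0.895

-0.895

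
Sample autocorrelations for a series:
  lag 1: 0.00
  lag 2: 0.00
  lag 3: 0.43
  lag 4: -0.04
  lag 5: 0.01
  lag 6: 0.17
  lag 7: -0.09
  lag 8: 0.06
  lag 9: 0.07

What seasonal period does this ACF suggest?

3

The largest autocorrelation is r_3 = 0.43, with a weaker echo at lag 6 (0.17); the remaining lags stay at or below 0.07.
The dominant spike at lag 3 indicates a seasonal period of 3.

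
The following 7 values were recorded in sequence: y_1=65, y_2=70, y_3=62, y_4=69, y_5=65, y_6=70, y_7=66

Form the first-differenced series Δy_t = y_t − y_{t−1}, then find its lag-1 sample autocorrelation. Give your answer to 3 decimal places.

First differences Δy: 5, -8, 7, -4, 5, -4
Mean of differences = 0.1667
Numerator Σ(Δy_t−Δȳ)(Δy_{t+1}−Δȳ) = -164.0278
Denominator Σ(Δy_t−Δȳ)² = 194.8333
r_1(Δy) = -164.0278 / 194.8333 = -0.842

-0.842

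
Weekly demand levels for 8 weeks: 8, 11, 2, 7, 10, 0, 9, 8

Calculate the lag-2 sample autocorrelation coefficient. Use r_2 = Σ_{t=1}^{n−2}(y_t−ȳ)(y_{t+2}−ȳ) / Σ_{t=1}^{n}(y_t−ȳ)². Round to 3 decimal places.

-0.211

Mean ȳ = (8 + 11 + 2 + 7 + 10 + 0 + 9 + 8)/8 = 6.8750
Σ(y_t−ȳ)(y_{t+2}−ȳ) = (-5.4844) + (0.5156) + (-15.2344) + (-0.8594) + (6.6406) + (-7.7344) = -22.1563
Denominator Σ(y_t−ȳ)² = 104.8750
r_2 = -22.1563 / 104.8750 = -0.211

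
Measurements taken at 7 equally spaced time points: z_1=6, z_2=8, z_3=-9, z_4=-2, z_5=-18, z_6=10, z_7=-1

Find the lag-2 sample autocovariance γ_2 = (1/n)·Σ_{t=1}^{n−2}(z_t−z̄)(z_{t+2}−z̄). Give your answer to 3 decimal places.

Mean z̄ = (6 + 8 − 9 − 2 − 18 + 10 − 1)/7 = -0.8571
Σ_{t=1}^{5}(z_t−z̄)(z_{t+2}−z̄) = 63.6735
γ_2 = 63.6735 / 7 = 9.096

9.096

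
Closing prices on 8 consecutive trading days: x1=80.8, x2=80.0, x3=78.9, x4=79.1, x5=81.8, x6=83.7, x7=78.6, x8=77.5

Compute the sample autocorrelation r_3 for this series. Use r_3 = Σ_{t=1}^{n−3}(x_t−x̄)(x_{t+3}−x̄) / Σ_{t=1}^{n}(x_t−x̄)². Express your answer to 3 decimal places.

-0.291

Mean x̄ = (80.8 + 80.0 + 78.9 + 79.1 + 81.8 + 83.7 + 78.6 + 77.5)/8 = 80.0500
Numerator Σ_{t=1}^{5}(x_t−x̄)(x_{t+3}−x̄) = -8.0825
Denominator Σ(x_t−x̄)² = 27.7800
r_3 = -8.0825 / 27.7800 = -0.291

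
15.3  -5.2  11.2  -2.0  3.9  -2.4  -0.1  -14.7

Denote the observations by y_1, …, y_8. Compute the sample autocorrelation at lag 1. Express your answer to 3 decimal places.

-0.289

Mean ȳ = (15.3 − 5.2 + 11.2 − 2.0 + 3.9 − 2.4 − 0.1 − 14.7)/8 = 0.7500
Deviations from mean: 14.5500, -5.9500, 10.4500, -2.7500, 3.1500, -3.1500, -0.8500, -15.4500
Σ(y_t−ȳ)(y_{t+1}−ȳ) = (-86.5725) + (-62.1775) + (-28.7375) + (-8.6625) + (-9.9225) + (2.6775) + (13.1325) = -180.2625
Denominator Σ(y_t−ȳ)² = 623.1400
r_1 = -180.2625 / 623.1400 = -0.289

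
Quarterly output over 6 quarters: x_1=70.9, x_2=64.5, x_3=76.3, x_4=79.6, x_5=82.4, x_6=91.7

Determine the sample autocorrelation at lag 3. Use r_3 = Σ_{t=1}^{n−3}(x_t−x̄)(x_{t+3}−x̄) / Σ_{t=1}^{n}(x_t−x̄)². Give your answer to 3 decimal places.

Mean x̄ = (70.9 + 64.5 + 76.3 + 79.6 + 82.4 + 91.7)/6 = 77.5667
Deviations from mean: -6.6667, -13.0667, -1.2667, 2.0333, 4.8333, 14.1333
Σ(x_t−x̄)(x_{t+3}−x̄) = (-13.5556) + (-63.1556) + (-17.9022) = -94.6133
Denominator Σ(x_t−x̄)² = 444.0333
r_3 = -94.6133 / 444.0333 = -0.213

-0.213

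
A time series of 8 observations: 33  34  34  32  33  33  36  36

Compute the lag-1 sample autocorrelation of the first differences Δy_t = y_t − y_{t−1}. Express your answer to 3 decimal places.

-0.222

First differences Δy: 1, 0, -2, 1, 0, 3, 0
Mean of differences = 0.4286
Numerator Σ(Δy_t−Δȳ)(Δy_{t+1}−Δȳ) = -3.0408
Denominator Σ(Δy_t−Δȳ)² = 13.7143
r_1(Δy) = -3.0408 / 13.7143 = -0.222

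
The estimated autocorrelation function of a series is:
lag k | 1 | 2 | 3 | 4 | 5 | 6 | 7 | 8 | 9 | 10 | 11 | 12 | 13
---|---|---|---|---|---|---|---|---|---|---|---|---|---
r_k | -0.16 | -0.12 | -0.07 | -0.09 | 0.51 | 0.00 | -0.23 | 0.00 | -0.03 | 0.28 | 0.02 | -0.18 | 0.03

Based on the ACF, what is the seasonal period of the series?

The largest autocorrelation is r_5 = 0.51, with a weaker echo at lag 10 (0.28); the remaining lags stay at or below 0.03.
The dominant spike at lag 5 indicates a seasonal period of 5.

5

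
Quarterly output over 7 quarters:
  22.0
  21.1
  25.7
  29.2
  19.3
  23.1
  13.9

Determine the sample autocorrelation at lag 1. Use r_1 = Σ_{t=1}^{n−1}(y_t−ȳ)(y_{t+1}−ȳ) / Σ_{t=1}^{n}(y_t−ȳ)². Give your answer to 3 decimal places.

Mean ȳ = (22.0 + 21.1 + 25.7 + 29.2 + 19.3 + 23.1 + 13.9)/7 = 22.0429
Deviations from mean: -0.0429, -0.9429, 3.6571, 7.1571, -2.7429, 1.0571, -8.1429
Numerator Σ_{t=1}^{6}(y_t−ȳ)(y_{t+1}−ȳ) = -8.3718
Denominator Σ(y_t−ȳ)² = 140.4371
r_1 = -8.3718 / 140.4371 = -0.060

-0.060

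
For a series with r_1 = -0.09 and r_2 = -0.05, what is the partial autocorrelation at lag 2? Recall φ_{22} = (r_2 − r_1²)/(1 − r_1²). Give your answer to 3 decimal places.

-0.059

φ_{22} = (r_2 − r_1²) / (1 − r_1²)
r_1² = (-0.09)² = 0.0081
Numerator = -0.05 − 0.0081 = -0.0581; denominator = 1 − 0.0081 = 0.9919
φ_{22} = -0.0581 / 0.9919 = -0.059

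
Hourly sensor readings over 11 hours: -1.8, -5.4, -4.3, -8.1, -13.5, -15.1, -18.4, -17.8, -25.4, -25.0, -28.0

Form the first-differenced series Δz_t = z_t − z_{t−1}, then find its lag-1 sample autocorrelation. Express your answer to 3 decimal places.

-0.611

First differences Δz: -3.6, 1.1, -3.8, -5.4, -1.6, -3.3, 0.6, -7.6, 0.4, -3.0
Mean of differences = -2.6200
Numerator Σ(Δz_t−Δz̄)(Δz_{t+1}−Δz̄) = -42.6964
Denominator Σ(Δz_t−Δz̄)² = 69.8560
r_1(Δz) = -42.6964 / 69.8560 = -0.611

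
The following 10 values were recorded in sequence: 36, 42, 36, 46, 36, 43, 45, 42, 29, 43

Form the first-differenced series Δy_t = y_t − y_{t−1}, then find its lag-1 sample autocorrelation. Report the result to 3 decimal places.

-0.564

First differences Δy: 6, -6, 10, -10, 7, 2, -3, -13, 14
Mean of differences = 0.7778
Numerator Σ(Δy_t−Δȳ)(Δy_{t+1}−Δȳ) = -391.4938
Denominator Σ(Δy_t−Δȳ)² = 693.5556
r_1(Δy) = -391.4938 / 693.5556 = -0.564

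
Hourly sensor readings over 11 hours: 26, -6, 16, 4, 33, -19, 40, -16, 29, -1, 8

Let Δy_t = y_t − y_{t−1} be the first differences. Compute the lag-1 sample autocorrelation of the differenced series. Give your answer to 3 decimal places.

First differences Δy: -32, 22, -12, 29, -52, 59, -56, 45, -30, 9
Mean of differences = -1.8000
Numerator Σ(Δy_t−Δȳ)(Δy_{t+1}−Δȳ) = -13330.2400
Denominator Σ(Δy_t−Δȳ)² = 14787.6000
r_1(Δy) = -13330.2400 / 14787.6000 = -0.901

-0.901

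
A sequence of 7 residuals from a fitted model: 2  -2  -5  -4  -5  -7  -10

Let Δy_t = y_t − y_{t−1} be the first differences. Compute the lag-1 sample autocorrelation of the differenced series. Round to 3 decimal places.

First differences Δy: -4, -3, 1, -1, -2, -3
Mean of differences = -2.0000
Numerator Σ(Δy_t−Δȳ)(Δy_{t+1}−Δȳ) = 2.0000
Denominator Σ(Δy_t−Δȳ)² = 16.0000
r_1(Δy) = 2.0000 / 16.0000 = 0.125

0.125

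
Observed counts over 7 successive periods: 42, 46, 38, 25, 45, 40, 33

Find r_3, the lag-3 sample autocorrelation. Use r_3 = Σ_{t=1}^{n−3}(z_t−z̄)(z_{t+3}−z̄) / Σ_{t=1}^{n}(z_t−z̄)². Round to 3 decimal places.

0.227

Mean z̄ = (42 + 46 + 38 + 25 + 45 + 40 + 33)/7 = 38.4286
Σ(z_t−z̄)(z_{t+3}−z̄) = (-47.9592) + (49.7551) + (-0.6735) + (72.8980) = 74.0204
Denominator Σ(z_t−z̄)² = 325.7143
r_3 = 74.0204 / 325.7143 = 0.227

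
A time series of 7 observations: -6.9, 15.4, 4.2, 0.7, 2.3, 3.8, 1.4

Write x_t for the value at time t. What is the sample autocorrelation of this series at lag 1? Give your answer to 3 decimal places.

-0.422

Mean x̄ = (-6.9 + 15.4 + 4.2 + 0.7 + 2.3 + 3.8 + 1.4)/7 = 2.9857
Numerator Σ_{t=1}^{6}(x_t−x̄)(x_{t+1}−x̄) = -110.7073
Denominator Σ(x_t−x̄)² = 262.1886
r_1 = -110.7073 / 262.1886 = -0.422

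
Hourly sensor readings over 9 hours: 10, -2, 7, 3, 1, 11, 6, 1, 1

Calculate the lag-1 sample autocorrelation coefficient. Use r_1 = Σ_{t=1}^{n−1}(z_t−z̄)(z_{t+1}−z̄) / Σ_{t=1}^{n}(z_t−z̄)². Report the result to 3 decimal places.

Mean z̄ = (10 − 2 + 7 + 3 + 1 + 11 + 6 + 1 + 1)/9 = 4.2222
Numerator Σ_{t=1}^{8}(z_t−z̄)(z_{t+1}−z̄) = -57.8272
Denominator Σ(z_t−z̄)² = 161.5556
r_1 = -57.8272 / 161.5556 = -0.358

-0.358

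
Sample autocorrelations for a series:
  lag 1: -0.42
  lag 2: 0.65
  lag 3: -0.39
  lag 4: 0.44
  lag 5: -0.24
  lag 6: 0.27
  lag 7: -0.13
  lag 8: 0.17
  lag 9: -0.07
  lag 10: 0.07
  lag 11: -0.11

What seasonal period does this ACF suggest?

The largest autocorrelation is r_2 = 0.65, with weaker echoes at lags 4 (0.44), 6 (0.27) and 8 (0.17); the remaining lags stay at or below 0.07.
The dominant spike at lag 2 indicates a seasonal period of 2.

2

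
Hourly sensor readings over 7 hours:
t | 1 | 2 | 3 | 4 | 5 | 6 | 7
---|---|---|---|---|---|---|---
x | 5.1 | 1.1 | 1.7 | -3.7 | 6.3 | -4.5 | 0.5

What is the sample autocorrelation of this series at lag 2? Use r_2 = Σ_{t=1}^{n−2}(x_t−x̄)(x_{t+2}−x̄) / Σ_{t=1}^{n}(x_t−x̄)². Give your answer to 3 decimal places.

0.300

Mean x̄ = (5.1 + 1.1 + 1.7 − 3.7 + 6.3 − 4.5 + 0.5)/7 = 0.9286
Deviations from mean: 4.1714, 0.1714, 0.7714, -4.6286, 5.3714, -5.4286, -0.4286
Σ(x_t−x̄)(x_{t+2}−x̄) = (3.2180) + (-0.7935) + (4.1437) + (25.1265) + (-2.3020) = 29.3927
Denominator Σ(x_t−x̄)² = 97.9543
r_2 = 29.3927 / 97.9543 = 0.300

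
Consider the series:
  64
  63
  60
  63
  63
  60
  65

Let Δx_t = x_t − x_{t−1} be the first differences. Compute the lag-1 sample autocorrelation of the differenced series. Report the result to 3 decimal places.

-0.389

First differences Δx: -1, -3, 3, 0, -3, 5
Mean of differences = 0.1667
Numerator Σ(Δx_t−Δx̄)(Δx_{t+1}−Δx̄) = -20.5278
Denominator Σ(Δx_t−Δx̄)² = 52.8333
r_1(Δx) = -20.5278 / 52.8333 = -0.389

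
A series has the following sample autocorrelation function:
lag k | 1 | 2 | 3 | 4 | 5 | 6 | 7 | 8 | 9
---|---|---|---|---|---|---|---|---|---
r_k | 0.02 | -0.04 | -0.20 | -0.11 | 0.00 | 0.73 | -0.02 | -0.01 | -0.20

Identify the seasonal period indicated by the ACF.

The largest autocorrelation is r_6 = 0.73; the remaining lags stay at or below 0.02.
The dominant spike at lag 6 indicates a seasonal period of 6.

6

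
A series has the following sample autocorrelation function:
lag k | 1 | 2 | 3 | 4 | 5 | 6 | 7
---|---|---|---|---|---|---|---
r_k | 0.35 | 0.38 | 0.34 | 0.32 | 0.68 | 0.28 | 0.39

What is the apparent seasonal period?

5

The largest autocorrelation is r_5 = 0.68; the remaining lags stay at or below 0.39.
The dominant spike at lag 5 indicates a seasonal period of 5.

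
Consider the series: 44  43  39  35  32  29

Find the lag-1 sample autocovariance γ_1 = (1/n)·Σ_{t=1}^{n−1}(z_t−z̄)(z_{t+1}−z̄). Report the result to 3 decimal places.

Mean z̄ = (44 + 43 + 39 + 35 + 32 + 29)/6 = 37.0000
Σ_{t=1}^{5}(z_t−z̄)(z_{t+1}−z̄) = 100.0000
γ_1 = 100.0000 / 6 = 16.667

16.667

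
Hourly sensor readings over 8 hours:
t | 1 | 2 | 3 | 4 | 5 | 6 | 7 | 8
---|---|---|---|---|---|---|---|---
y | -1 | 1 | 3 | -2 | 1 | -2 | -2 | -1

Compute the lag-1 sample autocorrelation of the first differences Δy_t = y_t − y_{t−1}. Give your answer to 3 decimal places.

-0.577

First differences Δy: 2, 2, -5, 3, -3, 0, 1
Mean of differences = 0.0000
Numerator Σ(Δy_t−Δȳ)(Δy_{t+1}−Δȳ) = -30.0000
Denominator Σ(Δy_t−Δȳ)² = 52.0000
r_1(Δy) = -30.0000 / 52.0000 = -0.577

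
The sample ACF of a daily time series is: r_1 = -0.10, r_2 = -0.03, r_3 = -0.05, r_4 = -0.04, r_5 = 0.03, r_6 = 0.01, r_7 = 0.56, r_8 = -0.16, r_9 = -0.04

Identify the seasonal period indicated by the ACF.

7

The largest autocorrelation is r_7 = 0.56; the remaining lags stay at or below 0.03.
The dominant spike at lag 7 indicates a seasonal period of 7.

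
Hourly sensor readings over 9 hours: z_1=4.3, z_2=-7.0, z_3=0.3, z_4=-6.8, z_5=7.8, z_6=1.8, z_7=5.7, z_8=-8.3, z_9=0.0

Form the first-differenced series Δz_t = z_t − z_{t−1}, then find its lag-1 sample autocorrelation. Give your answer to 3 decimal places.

First differences Δz: -11.3, 7.3, -7.1, 14.6, -6.0, 3.9, -14.0, 8.3
Mean of differences = -0.5375
Numerator Σ(Δz_t−Δz̄)(Δz_{t+1}−Δz̄) = -520.7677
Denominator Σ(Δz_t−Δz̄)² = 758.3388
r_1(Δz) = -520.7677 / 758.3388 = -0.687

-0.687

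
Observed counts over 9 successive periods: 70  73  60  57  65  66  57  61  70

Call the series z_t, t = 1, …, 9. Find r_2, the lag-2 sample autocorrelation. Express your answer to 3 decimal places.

Mean z̄ = (70 + 73 + 60 + 57 + 65 + 66 + 57 + 61 + 70)/9 = 64.3333
Σ(z_t−z̄)(z_{t+2}−z̄) = (-24.5556) + (-63.5556) + (-2.8889) + (-12.2222) + (-4.8889) + (-5.5556) + (-41.5556) = -155.2222
Denominator Σ(z_t−z̄)² = 280.0000
r_2 = -155.2222 / 280.0000 = -0.554

-0.554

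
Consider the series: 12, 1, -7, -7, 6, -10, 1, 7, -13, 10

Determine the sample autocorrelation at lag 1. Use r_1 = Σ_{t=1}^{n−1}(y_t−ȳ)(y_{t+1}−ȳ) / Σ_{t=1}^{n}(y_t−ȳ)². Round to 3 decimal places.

Mean ȳ = (12 + 1 − 7 − 7 + 6 − 10 + 1 + 7 − 13 + 10)/10 = 0.0000
Numerator Σ_{t=1}^{9}(y_t−ȳ)(y_{t+1}−ȳ) = -272.0000
Denominator Σ(y_t−ȳ)² = 698.0000
r_1 = -272.0000 / 698.0000 = -0.390

-0.390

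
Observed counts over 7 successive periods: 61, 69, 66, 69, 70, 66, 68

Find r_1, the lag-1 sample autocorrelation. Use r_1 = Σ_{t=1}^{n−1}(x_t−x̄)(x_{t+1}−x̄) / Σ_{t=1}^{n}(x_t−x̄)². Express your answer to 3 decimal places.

Mean x̄ = (61 + 69 + 66 + 69 + 70 + 66 + 68)/7 = 67.0000
Deviations from mean: -6.0000, 2.0000, -1.0000, 2.0000, 3.0000, -1.0000, 1.0000
Numerator Σ_{t=1}^{6}(x_t−x̄)(x_{t+1}−x̄) = -14.0000
Denominator Σ(x_t−x̄)² = 56.0000
r_1 = -14.0000 / 56.0000 = -0.250

-0.250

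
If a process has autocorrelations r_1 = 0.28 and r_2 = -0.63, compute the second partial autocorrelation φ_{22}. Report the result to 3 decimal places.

-0.769

φ_{22} = (r_2 − r_1²) / (1 − r_1²)
r_1² = (0.28)² = 0.0784
Numerator = -0.63 − 0.0784 = -0.7084; denominator = 1 − 0.0784 = 0.9216
φ_{22} = -0.7084 / 0.9216 = -0.769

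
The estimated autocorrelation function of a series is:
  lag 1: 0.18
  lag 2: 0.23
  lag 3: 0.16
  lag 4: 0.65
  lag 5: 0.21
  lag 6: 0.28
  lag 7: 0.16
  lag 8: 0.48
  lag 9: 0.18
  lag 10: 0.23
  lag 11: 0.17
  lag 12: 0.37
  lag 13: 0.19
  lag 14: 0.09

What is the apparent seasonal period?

The largest autocorrelation is r_4 = 0.65, with weaker echoes at lags 8 (0.48) and 12 (0.37); the remaining lags stay at or below 0.28.
The dominant spike at lag 4 indicates a seasonal period of 4.

4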